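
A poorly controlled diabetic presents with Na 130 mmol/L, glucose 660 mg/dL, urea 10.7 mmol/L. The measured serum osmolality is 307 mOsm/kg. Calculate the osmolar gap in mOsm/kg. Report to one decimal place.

-0.4 mOsm/kg

Calculated osmolality = 2·Na + glucose/18 + urea
= 2·130 + 660/18 + 10.7
= 260 + 36.67 + 10.70
= 307.37 mOsm/kg ≈ 307.4 mOsm/kg
Osmolar gap = measured − calculated = 307 − 307.4 = -0.4 mOsm/kg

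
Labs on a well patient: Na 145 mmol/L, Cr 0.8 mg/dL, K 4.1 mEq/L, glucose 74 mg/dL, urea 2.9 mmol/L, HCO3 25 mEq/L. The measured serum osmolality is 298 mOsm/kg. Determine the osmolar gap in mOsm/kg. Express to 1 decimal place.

1.0 mOsm/kg

Calculated osmolality = 2·Na + glucose/18 + urea
= 2·145 + 74/18 + 2.9
= 290 + 4.11 + 2.90
= 297.01 mOsm/kg ≈ 297.0 mOsm/kg
Osmolar gap = measured − calculated = 298 − 297.0 = 1.0 mOsm/kg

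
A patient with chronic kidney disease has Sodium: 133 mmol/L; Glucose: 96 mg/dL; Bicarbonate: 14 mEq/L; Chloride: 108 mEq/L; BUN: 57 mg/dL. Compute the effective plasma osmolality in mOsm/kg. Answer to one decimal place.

271.3 mOsm/kg

Effective osmolality excludes urea (freely permeant across cell membranes):
2·Na + glucose/18
= 2·133 + 96/18
= 266 + 5.33
= 271.33 mOsm/kg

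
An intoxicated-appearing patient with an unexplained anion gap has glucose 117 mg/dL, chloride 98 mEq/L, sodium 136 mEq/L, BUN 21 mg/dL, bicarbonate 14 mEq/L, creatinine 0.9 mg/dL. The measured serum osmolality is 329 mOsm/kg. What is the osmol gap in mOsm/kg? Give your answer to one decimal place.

43.0 mOsm/kg

Calculated osmolality = 2·Na + glucose/18 + BUN/2.8
= 2·136 + 117/18 + 21/2.8
= 272 + 6.50 + 7.50
= 286 mOsm/kg ≈ 286.0 mOsm/kg
Osmolar gap = measured − calculated = 329 − 286.0 = 43.0 mOsm/kg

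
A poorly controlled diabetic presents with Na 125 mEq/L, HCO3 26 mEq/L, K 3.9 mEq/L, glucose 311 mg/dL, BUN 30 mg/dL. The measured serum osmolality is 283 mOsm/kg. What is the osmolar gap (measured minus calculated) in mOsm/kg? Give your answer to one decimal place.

Calculated osmolality = 2·Na + glucose/18 + BUN/2.8
= 2·125 + 311/18 + 30/2.8
= 250 + 17.28 + 10.71
= 277.99 mOsm/kg ≈ 278.0 mOsm/kg
Osmolar gap = measured − calculated = 283 − 278.0 = 5.0 mOsm/kg

5.0 mOsm/kg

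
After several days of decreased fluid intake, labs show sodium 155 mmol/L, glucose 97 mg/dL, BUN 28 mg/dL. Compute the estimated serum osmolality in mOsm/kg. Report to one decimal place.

Calculated osmolality = 2·Na + glucose/18 + BUN/2.8
= 2·155 + 97/18 + 28/2.8
= 310 + 5.39 + 10
= 325.39 mOsm/kg

325.4 mOsm/kg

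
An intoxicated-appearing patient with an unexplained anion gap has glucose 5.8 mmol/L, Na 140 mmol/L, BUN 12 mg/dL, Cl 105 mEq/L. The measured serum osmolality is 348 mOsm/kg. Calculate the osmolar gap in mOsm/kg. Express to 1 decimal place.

57.9 mOsm/kg

Calculated osmolality = 2·Na + glucose + BUN/2.8
= 2·140 + 5.8 + 12/2.8
= 280 + 5.80 + 4.29
= 290.09 mOsm/kg ≈ 290.1 mOsm/kg
Osmolar gap = measured − calculated = 348 − 290.1 = 57.9 mOsm/kg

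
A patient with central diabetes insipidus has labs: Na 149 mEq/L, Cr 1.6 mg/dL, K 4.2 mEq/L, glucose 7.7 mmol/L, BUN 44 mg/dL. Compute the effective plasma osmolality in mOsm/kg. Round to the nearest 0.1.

305.7 mOsm/kg

Effective osmolality excludes urea (freely permeant across cell membranes):
2·Na + glucose
= 2·149 + 7.7
= 298 + 7.7
= 305.7 mOsm/kg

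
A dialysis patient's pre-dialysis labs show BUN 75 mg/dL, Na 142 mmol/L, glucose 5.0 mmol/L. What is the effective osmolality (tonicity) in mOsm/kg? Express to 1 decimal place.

Effective osmolality excludes urea (freely permeant across cell membranes):
2·Na + glucose
= 2·142 + 5
= 284 + 5
= 289 mOsm/kg

289.0 mOsm/kg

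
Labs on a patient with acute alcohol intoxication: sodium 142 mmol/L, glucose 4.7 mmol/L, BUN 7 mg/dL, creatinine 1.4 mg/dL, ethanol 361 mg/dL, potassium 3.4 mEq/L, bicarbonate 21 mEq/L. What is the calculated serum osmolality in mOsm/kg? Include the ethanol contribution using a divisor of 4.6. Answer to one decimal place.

Calculated osmolality = 2·Na + glucose + BUN/2.8 + ethanol/4.6
= 2·142 + 4.7 + 7/2.8 + 361/4.6
= 284 + 4.70 + 2.50 + 78.48
= 369.68 mOsm/kg

369.7 mOsm/kg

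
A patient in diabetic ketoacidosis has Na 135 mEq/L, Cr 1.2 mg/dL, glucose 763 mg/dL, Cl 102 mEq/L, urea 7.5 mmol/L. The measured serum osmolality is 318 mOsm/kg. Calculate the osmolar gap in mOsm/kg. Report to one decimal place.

-1.9 mOsm/kg

Calculated osmolality = 2·Na + glucose/18 + urea
= 2·135 + 763/18 + 7.5
= 270 + 42.39 + 7.50
= 319.89 mOsm/kg ≈ 319.9 mOsm/kg
Osmolar gap = measured − calculated = 318 − 319.9 = -1.9 mOsm/kg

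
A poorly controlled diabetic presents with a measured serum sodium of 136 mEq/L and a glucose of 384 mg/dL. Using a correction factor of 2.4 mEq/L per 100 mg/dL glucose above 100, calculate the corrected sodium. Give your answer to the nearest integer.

Corrected Na = measured Na + 2.4 · (glucose − 100)/100
= 136 + 2.4 · (384 − 100)/100
= 136 + 6.8
= 142.8 mEq/L

143 mEq/L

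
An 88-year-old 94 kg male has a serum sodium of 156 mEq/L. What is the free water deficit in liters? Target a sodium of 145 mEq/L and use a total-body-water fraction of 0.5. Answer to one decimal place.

3.6 L

TBW = 0.5 · 94 = 47 L
Free water deficit = TBW · (Na/145 − 1)
= 47 · (156/145 − 1)
= 47 · 0.0759
= 3.57 L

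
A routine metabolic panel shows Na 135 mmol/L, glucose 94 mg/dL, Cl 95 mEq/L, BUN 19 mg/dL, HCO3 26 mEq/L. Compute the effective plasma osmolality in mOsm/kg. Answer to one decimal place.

275.2 mOsm/kg

Effective osmolality excludes urea (freely permeant across cell membranes):
2·Na + glucose/18
= 2·135 + 94/18
= 270 + 5.22
= 275.22 mOsm/kg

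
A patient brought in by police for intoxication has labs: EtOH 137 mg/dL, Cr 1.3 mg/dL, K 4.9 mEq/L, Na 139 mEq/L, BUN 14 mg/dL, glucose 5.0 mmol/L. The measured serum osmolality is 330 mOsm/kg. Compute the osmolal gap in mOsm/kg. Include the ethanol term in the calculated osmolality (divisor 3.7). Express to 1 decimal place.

Calculated osmolality = 2·Na + glucose + BUN/2.8 + ethanol/3.7
= 2·139 + 5 + 14/2.8 + 137/3.7
= 278 + 5 + 5 + 37.03
= 325.03 mOsm/kg ≈ 325.0 mOsm/kg
Osmolar gap = measured − calculated = 330 − 325.0 = 5.0 mOsm/kg

5.0 mOsm/kg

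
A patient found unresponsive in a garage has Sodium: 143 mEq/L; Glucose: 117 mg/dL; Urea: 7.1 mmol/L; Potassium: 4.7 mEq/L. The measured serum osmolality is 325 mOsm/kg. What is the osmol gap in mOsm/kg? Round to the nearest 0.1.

Calculated osmolality = 2·Na + glucose/18 + urea
= 2·143 + 117/18 + 7.1
= 286 + 6.50 + 7.10
= 299.6 mOsm/kg ≈ 299.6 mOsm/kg
Osmolar gap = measured − calculated = 325 − 299.6 = 25.4 mOsm/kg

25.4 mOsm/kg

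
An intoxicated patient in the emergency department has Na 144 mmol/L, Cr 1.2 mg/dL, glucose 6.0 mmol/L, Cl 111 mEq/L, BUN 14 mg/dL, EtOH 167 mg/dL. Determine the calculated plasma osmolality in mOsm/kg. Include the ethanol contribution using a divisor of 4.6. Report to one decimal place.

Calculated osmolality = 2·Na + glucose + BUN/2.8 + ethanol/4.6
= 2·144 + 6 + 14/2.8 + 167/4.6
= 288 + 6 + 5 + 36.30
= 335.3 mOsm/kg

335.3 mOsm/kg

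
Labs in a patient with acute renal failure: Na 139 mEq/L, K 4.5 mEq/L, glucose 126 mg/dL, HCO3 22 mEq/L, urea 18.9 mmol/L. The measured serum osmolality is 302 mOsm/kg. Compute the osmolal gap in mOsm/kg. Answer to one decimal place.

-1.9 mOsm/kg

Calculated osmolality = 2·Na + glucose/18 + urea
= 2·139 + 126/18 + 18.9
= 278 + 7 + 18.90
= 303.9 mOsm/kg ≈ 303.9 mOsm/kg
Osmolar gap = measured − calculated = 302 − 303.9 = -1.9 mOsm/kg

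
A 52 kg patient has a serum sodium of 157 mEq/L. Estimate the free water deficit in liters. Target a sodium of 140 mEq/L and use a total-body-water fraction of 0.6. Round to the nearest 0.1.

TBW = 0.6 · 52 = 31.2 L
Free water deficit = TBW · (Na/140 − 1)
= 31.2 · (157/140 − 1)
= 31.2 · 0.1214
= 3.79 L

3.8 L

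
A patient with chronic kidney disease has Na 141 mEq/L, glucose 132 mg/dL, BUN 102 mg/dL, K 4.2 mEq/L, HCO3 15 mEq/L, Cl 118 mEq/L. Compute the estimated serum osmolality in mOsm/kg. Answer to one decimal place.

Calculated osmolality = 2·Na + glucose/18 + BUN/2.8
= 2·141 + 132/18 + 102/2.8
= 282 + 7.33 + 36.43
= 325.76 mOsm/kg

325.8 mOsm/kg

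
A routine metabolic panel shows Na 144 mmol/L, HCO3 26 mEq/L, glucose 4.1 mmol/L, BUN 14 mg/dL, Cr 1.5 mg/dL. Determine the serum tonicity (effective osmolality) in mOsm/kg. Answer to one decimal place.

Effective osmolality excludes urea (freely permeant across cell membranes):
2·Na + glucose
= 2·144 + 4.1
= 288 + 4.1
= 292.1 mOsm/kg

292.1 mOsm/kg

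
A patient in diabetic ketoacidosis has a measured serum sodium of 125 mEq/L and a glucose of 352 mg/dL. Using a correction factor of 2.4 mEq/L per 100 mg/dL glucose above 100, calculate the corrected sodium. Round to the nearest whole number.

131 mEq/L

Corrected Na = measured Na + 2.4 · (glucose − 100)/100
= 125 + 2.4 · (352 − 100)/100
= 125 + 6
= 131 mEq/L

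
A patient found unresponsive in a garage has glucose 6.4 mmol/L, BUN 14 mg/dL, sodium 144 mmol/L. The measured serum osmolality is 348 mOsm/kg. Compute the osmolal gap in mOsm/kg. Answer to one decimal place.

48.6 mOsm/kg

Calculated osmolality = 2·Na + glucose + BUN/2.8
= 2·144 + 6.4 + 14/2.8
= 288 + 6.40 + 5
= 299.4 mOsm/kg ≈ 299.4 mOsm/kg
Osmolar gap = measured − calculated = 348 − 299.4 = 48.6 mOsm/kg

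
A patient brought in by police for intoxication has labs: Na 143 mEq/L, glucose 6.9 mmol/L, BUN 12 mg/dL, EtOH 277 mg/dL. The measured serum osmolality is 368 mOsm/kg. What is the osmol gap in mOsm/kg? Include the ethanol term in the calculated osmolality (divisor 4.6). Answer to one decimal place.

10.6 mOsm/kg

Calculated osmolality = 2·Na + glucose + BUN/2.8 + ethanol/4.6
= 2·143 + 6.9 + 12/2.8 + 277/4.6
= 286 + 6.90 + 4.29 + 60.22
= 357.41 mOsm/kg ≈ 357.4 mOsm/kg
Osmolar gap = measured − calculated = 368 − 357.4 = 10.6 mOsm/kg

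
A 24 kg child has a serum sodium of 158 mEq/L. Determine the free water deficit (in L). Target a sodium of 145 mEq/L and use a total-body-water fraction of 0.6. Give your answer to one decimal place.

1.3 L

TBW = 0.6 · 24 = 14.4 L
Free water deficit = TBW · (Na/145 − 1)
= 14.4 · (158/145 − 1)
= 14.4 · 0.0897
= 1.29 L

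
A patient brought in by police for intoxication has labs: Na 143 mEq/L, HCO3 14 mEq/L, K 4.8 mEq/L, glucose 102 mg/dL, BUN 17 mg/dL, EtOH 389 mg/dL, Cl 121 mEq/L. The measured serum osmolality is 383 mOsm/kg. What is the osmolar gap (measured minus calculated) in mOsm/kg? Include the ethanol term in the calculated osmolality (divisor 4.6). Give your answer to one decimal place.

0.7 mOsm/kg

Calculated osmolality = 2·Na + glucose/18 + BUN/2.8 + ethanol/4.6
= 2·143 + 102/18 + 17/2.8 + 389/4.6
= 286 + 5.67 + 6.07 + 84.57
= 382.31 mOsm/kg ≈ 382.3 mOsm/kg
Osmolar gap = measured − calculated = 383 − 382.3 = 0.7 mOsm/kg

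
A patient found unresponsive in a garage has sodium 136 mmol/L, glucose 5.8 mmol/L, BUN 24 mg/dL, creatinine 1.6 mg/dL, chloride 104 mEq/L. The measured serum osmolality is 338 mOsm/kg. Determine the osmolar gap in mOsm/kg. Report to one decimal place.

Calculated osmolality = 2·Na + glucose + BUN/2.8
= 2·136 + 5.8 + 24/2.8
= 272 + 5.80 + 8.57
= 286.37 mOsm/kg ≈ 286.4 mOsm/kg
Osmolar gap = measured − calculated = 338 − 286.4 = 51.6 mOsm/kg

51.6 mOsm/kg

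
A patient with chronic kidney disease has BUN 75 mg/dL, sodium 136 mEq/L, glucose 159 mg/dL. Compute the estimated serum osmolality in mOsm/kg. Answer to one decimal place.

Calculated osmolality = 2·Na + glucose/18 + BUN/2.8
= 2·136 + 159/18 + 75/2.8
= 272 + 8.83 + 26.79
= 307.62 mOsm/kg

307.6 mOsm/kg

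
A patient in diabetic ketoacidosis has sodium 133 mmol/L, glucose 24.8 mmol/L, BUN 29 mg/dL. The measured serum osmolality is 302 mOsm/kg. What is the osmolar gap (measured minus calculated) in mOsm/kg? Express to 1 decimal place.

0.8 mOsm/kg

Calculated osmolality = 2·Na + glucose + BUN/2.8
= 2·133 + 24.8 + 29/2.8
= 266 + 24.80 + 10.36
= 301.16 mOsm/kg ≈ 301.2 mOsm/kg
Osmolar gap = measured − calculated = 302 − 301.2 = 0.8 mOsm/kg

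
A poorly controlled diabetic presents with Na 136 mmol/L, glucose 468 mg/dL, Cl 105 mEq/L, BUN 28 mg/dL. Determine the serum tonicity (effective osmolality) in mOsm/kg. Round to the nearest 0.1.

Effective osmolality excludes urea (freely permeant across cell membranes):
2·Na + glucose/18
= 2·136 + 468/18
= 272 + 26
= 298 mOsm/kg

298.0 mOsm/kg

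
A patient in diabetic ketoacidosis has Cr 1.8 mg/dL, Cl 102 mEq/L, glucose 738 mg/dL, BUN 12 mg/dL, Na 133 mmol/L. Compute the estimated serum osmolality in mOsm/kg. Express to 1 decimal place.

311.3 mOsm/kg

Calculated osmolality = 2·Na + glucose/18 + BUN/2.8
= 2·133 + 738/18 + 12/2.8
= 266 + 41 + 4.29
= 311.29 mOsm/kg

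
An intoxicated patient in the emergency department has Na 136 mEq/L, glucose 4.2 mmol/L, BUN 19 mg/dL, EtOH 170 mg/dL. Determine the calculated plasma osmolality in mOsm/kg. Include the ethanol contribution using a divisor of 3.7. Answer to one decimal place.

328.9 mOsm/kg

Calculated osmolality = 2·Na + glucose + BUN/2.8 + ethanol/3.7
= 2·136 + 4.2 + 19/2.8 + 170/3.7
= 272 + 4.20 + 6.79 + 45.95
= 328.94 mOsm/kg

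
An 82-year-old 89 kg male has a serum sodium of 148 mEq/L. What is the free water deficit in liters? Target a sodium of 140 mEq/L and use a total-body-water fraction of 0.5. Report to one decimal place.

TBW = 0.5 · 89 = 44.5 L
Free water deficit = TBW · (Na/140 − 1)
= 44.5 · (148/140 − 1)
= 44.5 · 0.0571
= 2.54 L

2.5 L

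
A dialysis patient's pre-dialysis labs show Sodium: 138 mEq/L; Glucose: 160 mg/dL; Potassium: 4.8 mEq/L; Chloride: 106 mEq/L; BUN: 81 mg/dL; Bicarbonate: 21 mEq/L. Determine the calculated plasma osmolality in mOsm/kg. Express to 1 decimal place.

Calculated osmolality = 2·Na + glucose/18 + BUN/2.8
= 2·138 + 160/18 + 81/2.8
= 276 + 8.89 + 28.93
= 313.82 mOsm/kg

313.8 mOsm/kg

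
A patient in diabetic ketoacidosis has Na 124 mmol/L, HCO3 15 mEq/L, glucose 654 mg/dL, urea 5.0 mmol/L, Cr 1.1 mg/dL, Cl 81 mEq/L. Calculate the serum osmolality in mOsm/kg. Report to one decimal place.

Calculated osmolality = 2·Na + glucose/18 + urea
= 2·124 + 654/18 + 5
= 248 + 36.33 + 5
= 289.33 mOsm/kg

289.3 mOsm/kg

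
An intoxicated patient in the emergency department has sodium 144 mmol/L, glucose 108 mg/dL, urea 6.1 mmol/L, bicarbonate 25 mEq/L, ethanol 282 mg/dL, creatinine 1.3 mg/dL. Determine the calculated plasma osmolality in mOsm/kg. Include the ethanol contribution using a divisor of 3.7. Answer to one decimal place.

Calculated osmolality = 2·Na + glucose/18 + urea + ethanol/3.7
= 2·144 + 108/18 + 6.1 + 282/3.7
= 288 + 6 + 6.10 + 76.22
= 376.32 mOsm/kg

376.3 mOsm/kg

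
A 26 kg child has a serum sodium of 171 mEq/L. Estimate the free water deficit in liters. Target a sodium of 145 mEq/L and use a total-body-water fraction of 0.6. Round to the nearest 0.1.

2.8 L

TBW = 0.6 · 26 = 15.6 L
Free water deficit = TBW · (Na/145 − 1)
= 15.6 · (171/145 − 1)
= 15.6 · 0.1793
= 2.8 L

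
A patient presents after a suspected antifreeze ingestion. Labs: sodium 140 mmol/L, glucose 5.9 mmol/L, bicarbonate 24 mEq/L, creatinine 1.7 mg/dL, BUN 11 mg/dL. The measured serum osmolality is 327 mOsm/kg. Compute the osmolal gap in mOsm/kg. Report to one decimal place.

Calculated osmolality = 2·Na + glucose + BUN/2.8
= 2·140 + 5.9 + 11/2.8
= 280 + 5.90 + 3.93
= 289.83 mOsm/kg ≈ 289.8 mOsm/kg
Osmolar gap = measured − calculated = 327 − 289.8 = 37.2 mOsm/kg

37.2 mOsm/kg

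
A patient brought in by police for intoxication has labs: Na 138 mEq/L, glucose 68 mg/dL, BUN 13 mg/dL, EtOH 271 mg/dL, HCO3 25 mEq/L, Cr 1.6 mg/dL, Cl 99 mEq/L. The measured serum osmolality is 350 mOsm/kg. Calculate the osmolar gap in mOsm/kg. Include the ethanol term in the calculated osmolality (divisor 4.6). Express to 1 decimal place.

6.7 mOsm/kg

Calculated osmolality = 2·Na + glucose/18 + BUN/2.8 + ethanol/4.6
= 2·138 + 68/18 + 13/2.8 + 271/4.6
= 276 + 3.78 + 4.64 + 58.91
= 343.33 mOsm/kg ≈ 343.3 mOsm/kg
Osmolar gap = measured − calculated = 350 − 343.3 = 6.7 mOsm/kg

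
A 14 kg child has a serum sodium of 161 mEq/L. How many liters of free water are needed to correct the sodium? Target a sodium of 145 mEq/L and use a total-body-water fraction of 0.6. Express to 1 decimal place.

0.9 L

TBW = 0.6 · 14 = 8.4 L
Free water deficit = TBW · (Na/145 − 1)
= 8.4 · (161/145 − 1)
= 8.4 · 0.1103
= 0.93 L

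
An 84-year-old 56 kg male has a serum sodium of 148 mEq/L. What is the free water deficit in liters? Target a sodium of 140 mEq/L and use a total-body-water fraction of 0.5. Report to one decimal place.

1.6 L

TBW = 0.5 · 56 = 28 L
Free water deficit = TBW · (Na/140 − 1)
= 28 · (148/140 − 1)
= 28 · 0.0571
= 1.6 L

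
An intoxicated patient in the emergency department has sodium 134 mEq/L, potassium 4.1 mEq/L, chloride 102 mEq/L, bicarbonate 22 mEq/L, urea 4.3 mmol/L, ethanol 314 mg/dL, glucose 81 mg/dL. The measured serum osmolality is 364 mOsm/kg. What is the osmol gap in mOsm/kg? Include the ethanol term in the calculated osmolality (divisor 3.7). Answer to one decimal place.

2.3 mOsm/kg

Calculated osmolality = 2·Na + glucose/18 + urea + ethanol/3.7
= 2·134 + 81/18 + 4.3 + 314/3.7
= 268 + 4.50 + 4.30 + 84.86
= 361.66 mOsm/kg ≈ 361.7 mOsm/kg
Osmolar gap = measured − calculated = 364 − 361.7 = 2.3 mOsm/kg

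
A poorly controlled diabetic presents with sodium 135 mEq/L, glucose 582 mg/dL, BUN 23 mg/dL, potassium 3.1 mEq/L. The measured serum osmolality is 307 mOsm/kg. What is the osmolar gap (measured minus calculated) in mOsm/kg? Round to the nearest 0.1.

-3.5 mOsm/kg

Calculated osmolality = 2·Na + glucose/18 + BUN/2.8
= 2·135 + 582/18 + 23/2.8
= 270 + 32.33 + 8.21
= 310.54 mOsm/kg ≈ 310.5 mOsm/kg
Osmolar gap = measured − calculated = 307 − 310.5 = -3.5 mOsm/kg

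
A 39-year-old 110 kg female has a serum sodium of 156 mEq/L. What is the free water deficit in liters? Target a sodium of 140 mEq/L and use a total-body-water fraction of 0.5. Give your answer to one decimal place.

6.3 L

TBW = 0.5 · 110 = 55 L
Free water deficit = TBW · (Na/140 − 1)
= 55 · (156/140 − 1)
= 55 · 0.1143
= 6.29 L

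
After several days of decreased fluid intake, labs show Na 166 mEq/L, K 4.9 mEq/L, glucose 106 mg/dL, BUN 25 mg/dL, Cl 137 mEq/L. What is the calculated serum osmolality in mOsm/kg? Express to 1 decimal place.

346.8 mOsm/kg

Calculated osmolality = 2·Na + glucose/18 + BUN/2.8
= 2·166 + 106/18 + 25/2.8
= 332 + 5.89 + 8.93
= 346.82 mOsm/kg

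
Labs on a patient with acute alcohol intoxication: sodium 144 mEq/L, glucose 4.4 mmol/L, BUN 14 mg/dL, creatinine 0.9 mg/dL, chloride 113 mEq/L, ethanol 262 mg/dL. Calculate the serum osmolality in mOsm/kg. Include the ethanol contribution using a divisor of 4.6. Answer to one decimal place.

Calculated osmolality = 2·Na + glucose + BUN/2.8 + ethanol/4.6
= 2·144 + 4.4 + 14/2.8 + 262/4.6
= 288 + 4.40 + 5 + 56.96
= 354.36 mOsm/kg

354.4 mOsm/kg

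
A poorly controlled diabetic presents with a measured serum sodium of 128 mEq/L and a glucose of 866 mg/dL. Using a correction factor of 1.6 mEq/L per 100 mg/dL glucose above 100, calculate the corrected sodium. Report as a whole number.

Corrected Na = measured Na + 1.6 · (glucose − 100)/100
= 128 + 1.6 · (866 − 100)/100
= 128 + 12.3
= 140.3 mEq/L

140 mEq/L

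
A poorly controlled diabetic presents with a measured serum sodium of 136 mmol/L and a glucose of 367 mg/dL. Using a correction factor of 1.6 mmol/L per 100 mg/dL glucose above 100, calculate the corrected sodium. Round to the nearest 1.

Corrected Na = measured Na + 1.6 · (glucose − 100)/100
= 136 + 1.6 · (367 − 100)/100
= 136 + 4.3
= 140.3 mmol/L

140 mmol/L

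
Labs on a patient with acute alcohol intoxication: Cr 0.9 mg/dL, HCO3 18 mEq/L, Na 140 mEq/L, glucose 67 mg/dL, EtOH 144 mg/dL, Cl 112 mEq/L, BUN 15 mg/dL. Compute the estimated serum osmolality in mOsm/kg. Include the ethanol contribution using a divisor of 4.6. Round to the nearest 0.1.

Calculated osmolality = 2·Na + glucose/18 + BUN/2.8 + ethanol/4.6
= 2·140 + 67/18 + 15/2.8 + 144/4.6
= 280 + 3.72 + 5.36 + 31.30
= 320.38 mOsm/kg

320.4 mOsm/kg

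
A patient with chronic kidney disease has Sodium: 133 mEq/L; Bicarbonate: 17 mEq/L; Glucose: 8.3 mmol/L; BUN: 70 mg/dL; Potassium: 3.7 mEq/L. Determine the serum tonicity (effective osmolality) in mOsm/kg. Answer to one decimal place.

Effective osmolality excludes urea (freely permeant across cell membranes):
2·Na + glucose
= 2·133 + 8.3
= 266 + 8.3
= 274.3 mOsm/kg

274.3 mOsm/kg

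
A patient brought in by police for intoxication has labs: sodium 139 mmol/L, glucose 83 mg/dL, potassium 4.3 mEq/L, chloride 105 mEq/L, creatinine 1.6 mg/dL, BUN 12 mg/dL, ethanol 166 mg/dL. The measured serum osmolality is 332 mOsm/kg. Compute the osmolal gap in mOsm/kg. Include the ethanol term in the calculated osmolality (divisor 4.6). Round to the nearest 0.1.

Calculated osmolality = 2·Na + glucose/18 + BUN/2.8 + ethanol/4.6
= 2·139 + 83/18 + 12/2.8 + 166/4.6
= 278 + 4.61 + 4.29 + 36.09
= 322.99 mOsm/kg ≈ 323.0 mOsm/kg
Osmolar gap = measured − calculated = 332 − 323.0 = 9.0 mOsm/kg

9.0 mOsm/kg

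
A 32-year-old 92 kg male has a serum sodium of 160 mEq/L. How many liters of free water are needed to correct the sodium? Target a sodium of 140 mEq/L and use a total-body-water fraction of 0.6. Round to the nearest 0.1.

7.9 L

TBW = 0.6 · 92 = 55.2 L
Free water deficit = TBW · (Na/140 − 1)
= 55.2 · (160/140 − 1)
= 55.2 · 0.1429
= 7.89 L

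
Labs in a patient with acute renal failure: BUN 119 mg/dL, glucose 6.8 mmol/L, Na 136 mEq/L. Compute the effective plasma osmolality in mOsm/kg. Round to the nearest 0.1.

Effective osmolality excludes urea (freely permeant across cell membranes):
2·Na + glucose
= 2·136 + 6.8
= 272 + 6.8
= 278.8 mOsm/kg

278.8 mOsm/kg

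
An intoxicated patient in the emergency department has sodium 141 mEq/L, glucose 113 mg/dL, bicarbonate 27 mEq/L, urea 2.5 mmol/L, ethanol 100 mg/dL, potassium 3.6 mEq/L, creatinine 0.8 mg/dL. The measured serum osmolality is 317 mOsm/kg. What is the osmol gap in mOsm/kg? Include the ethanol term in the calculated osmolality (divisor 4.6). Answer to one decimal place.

4.5 mOsm/kg

Calculated osmolality = 2·Na + glucose/18 + urea + ethanol/4.6
= 2·141 + 113/18 + 2.5 + 100/4.6
= 282 + 6.28 + 2.50 + 21.74
= 312.52 mOsm/kg ≈ 312.5 mOsm/kg
Osmolar gap = measured − calculated = 317 − 312.5 = 4.5 mOsm/kg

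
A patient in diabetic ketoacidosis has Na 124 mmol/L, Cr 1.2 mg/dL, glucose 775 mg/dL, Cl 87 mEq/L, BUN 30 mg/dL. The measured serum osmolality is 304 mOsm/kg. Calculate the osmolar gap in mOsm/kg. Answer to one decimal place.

2.2 mOsm/kg

Calculated osmolality = 2·Na + glucose/18 + BUN/2.8
= 2·124 + 775/18 + 30/2.8
= 248 + 43.06 + 10.71
= 301.77 mOsm/kg ≈ 301.8 mOsm/kg
Osmolar gap = measured − calculated = 304 − 301.8 = 2.2 mOsm/kg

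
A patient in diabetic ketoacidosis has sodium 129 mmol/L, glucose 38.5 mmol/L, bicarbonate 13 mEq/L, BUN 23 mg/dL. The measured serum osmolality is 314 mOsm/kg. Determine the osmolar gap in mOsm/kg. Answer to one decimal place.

9.3 mOsm/kg

Calculated osmolality = 2·Na + glucose + BUN/2.8
= 2·129 + 38.5 + 23/2.8
= 258 + 38.50 + 8.21
= 304.71 mOsm/kg ≈ 304.7 mOsm/kg
Osmolar gap = measured − calculated = 314 − 304.7 = 9.3 mOsm/kg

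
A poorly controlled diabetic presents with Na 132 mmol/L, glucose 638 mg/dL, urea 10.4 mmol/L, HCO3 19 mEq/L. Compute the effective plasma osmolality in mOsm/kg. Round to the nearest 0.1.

299.4 mOsm/kg

Effective osmolality excludes urea (freely permeant across cell membranes):
2·Na + glucose/18
= 2·132 + 638/18
= 264 + 35.44
= 299.44 mOsm/kg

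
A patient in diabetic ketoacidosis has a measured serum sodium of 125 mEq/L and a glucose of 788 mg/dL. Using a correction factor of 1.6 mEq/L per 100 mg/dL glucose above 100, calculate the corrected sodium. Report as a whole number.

Corrected Na = measured Na + 1.6 · (glucose − 100)/100
= 125 + 1.6 · (788 − 100)/100
= 125 + 11
= 136 mEq/L

136 mEq/L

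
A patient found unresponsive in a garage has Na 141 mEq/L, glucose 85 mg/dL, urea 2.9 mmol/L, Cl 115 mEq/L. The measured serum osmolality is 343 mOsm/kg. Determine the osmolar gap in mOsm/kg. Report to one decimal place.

53.4 mOsm/kg

Calculated osmolality = 2·Na + glucose/18 + urea
= 2·141 + 85/18 + 2.9
= 282 + 4.72 + 2.90
= 289.62 mOsm/kg ≈ 289.6 mOsm/kg
Osmolar gap = measured − calculated = 343 − 289.6 = 53.4 mOsm/kg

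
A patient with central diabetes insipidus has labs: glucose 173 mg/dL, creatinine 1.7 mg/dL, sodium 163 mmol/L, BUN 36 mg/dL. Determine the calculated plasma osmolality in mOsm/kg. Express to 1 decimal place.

Calculated osmolality = 2·Na + glucose/18 + BUN/2.8
= 2·163 + 173/18 + 36/2.8
= 326 + 9.61 + 12.86
= 348.47 mOsm/kg

348.5 mOsm/kg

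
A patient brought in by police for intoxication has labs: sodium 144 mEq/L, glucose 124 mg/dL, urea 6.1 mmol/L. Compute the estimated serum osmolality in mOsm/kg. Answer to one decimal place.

Calculated osmolality = 2·Na + glucose/18 + urea
= 2·144 + 124/18 + 6.1
= 288 + 6.89 + 6.10
= 300.99 mOsm/kg

301.0 mOsm/kg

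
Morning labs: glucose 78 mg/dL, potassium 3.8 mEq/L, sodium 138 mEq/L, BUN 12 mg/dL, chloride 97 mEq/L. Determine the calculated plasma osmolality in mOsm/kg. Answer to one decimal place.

Calculated osmolality = 2·Na + glucose/18 + BUN/2.8
= 2·138 + 78/18 + 12/2.8
= 276 + 4.33 + 4.29
= 284.62 mOsm/kg

284.6 mOsm/kg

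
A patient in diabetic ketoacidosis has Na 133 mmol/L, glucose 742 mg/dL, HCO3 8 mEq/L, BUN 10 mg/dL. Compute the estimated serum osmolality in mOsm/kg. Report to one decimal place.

Calculated osmolality = 2·Na + glucose/18 + BUN/2.8
= 2·133 + 742/18 + 10/2.8
= 266 + 41.22 + 3.57
= 310.79 mOsm/kg

310.8 mOsm/kg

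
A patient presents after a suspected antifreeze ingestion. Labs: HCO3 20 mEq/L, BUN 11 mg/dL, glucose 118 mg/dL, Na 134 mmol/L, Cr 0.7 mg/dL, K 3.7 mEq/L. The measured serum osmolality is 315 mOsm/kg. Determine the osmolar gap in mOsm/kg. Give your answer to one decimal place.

36.5 mOsm/kg

Calculated osmolality = 2·Na + glucose/18 + BUN/2.8
= 2·134 + 118/18 + 11/2.8
= 268 + 6.56 + 3.93
= 278.49 mOsm/kg ≈ 278.5 mOsm/kg
Osmolar gap = measured − calculated = 315 − 278.5 = 36.5 mOsm/kg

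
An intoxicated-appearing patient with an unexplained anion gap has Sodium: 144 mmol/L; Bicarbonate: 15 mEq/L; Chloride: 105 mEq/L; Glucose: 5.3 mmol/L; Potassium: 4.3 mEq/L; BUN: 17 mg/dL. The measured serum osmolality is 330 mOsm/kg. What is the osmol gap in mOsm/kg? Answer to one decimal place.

Calculated osmolality = 2·Na + glucose + BUN/2.8
= 2·144 + 5.3 + 17/2.8
= 288 + 5.30 + 6.07
= 299.37 mOsm/kg ≈ 299.4 mOsm/kg
Osmolar gap = measured − calculated = 330 − 299.4 = 30.6 mOsm/kg

30.6 mOsm/kg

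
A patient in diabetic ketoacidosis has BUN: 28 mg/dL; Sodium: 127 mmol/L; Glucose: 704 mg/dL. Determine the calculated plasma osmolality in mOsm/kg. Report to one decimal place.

303.1 mOsm/kg

Calculated osmolality = 2·Na + glucose/18 + BUN/2.8
= 2·127 + 704/18 + 28/2.8
= 254 + 39.11 + 10
= 303.11 mOsm/kg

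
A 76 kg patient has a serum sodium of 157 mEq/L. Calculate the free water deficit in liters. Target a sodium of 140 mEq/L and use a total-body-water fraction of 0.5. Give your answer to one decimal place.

4.6 L

TBW = 0.5 · 76 = 38 L
Free water deficit = TBW · (Na/140 − 1)
= 38 · (157/140 − 1)
= 38 · 0.1214
= 4.61 L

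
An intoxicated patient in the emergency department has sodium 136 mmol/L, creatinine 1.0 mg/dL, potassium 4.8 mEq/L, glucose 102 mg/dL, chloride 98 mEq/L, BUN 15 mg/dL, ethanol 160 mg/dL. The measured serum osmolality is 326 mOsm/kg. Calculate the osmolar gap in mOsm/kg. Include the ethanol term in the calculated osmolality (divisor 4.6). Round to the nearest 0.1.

8.2 mOsm/kg

Calculated osmolality = 2·Na + glucose/18 + BUN/2.8 + ethanol/4.6
= 2·136 + 102/18 + 15/2.8 + 160/4.6
= 272 + 5.67 + 5.36 + 34.78
= 317.81 mOsm/kg ≈ 317.8 mOsm/kg
Osmolar gap = measured − calculated = 326 − 317.8 = 8.2 mOsm/kg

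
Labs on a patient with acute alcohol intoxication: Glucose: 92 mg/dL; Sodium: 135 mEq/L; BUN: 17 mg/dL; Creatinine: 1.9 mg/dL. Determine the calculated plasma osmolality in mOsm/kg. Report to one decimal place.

Calculated osmolality = 2·Na + glucose/18 + BUN/2.8
= 2·135 + 92/18 + 17/2.8
= 270 + 5.11 + 6.07
= 281.18 mOsm/kg

281.2 mOsm/kg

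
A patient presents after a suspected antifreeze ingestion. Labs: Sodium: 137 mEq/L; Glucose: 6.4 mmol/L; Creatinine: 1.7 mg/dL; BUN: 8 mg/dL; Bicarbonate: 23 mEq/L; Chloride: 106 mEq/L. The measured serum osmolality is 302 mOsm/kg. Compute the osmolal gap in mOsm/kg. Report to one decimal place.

Calculated osmolality = 2·Na + glucose + BUN/2.8
= 2·137 + 6.4 + 8/2.8
= 274 + 6.40 + 2.86
= 283.26 mOsm/kg ≈ 283.3 mOsm/kg
Osmolar gap = measured − calculated = 302 − 283.3 = 18.7 mOsm/kg

18.7 mOsm/kg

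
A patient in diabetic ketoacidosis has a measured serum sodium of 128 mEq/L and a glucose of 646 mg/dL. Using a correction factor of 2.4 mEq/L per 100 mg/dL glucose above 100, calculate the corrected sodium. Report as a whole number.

141 mEq/L

Corrected Na = measured Na + 2.4 · (glucose − 100)/100
= 128 + 2.4 · (646 − 100)/100
= 128 + 13.1
= 141.1 mEq/L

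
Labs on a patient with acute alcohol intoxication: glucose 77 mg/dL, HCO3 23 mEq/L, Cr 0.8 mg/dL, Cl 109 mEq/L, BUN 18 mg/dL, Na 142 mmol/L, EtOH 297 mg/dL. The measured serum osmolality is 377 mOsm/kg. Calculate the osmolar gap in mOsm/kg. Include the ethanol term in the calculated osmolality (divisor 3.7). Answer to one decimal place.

2.0 mOsm/kg

Calculated osmolality = 2·Na + glucose/18 + BUN/2.8 + ethanol/3.7
= 2·142 + 77/18 + 18/2.8 + 297/3.7
= 284 + 4.28 + 6.43 + 80.27
= 374.98 mOsm/kg ≈ 375.0 mOsm/kg
Osmolar gap = measured − calculated = 377 − 375.0 = 2.0 mOsm/kg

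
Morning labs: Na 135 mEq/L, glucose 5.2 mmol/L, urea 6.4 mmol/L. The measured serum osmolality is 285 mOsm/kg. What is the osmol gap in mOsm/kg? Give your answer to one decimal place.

Calculated osmolality = 2·Na + glucose + urea
= 2·135 + 5.2 + 6.4
= 270 + 5.20 + 6.40
= 281.6 mOsm/kg ≈ 281.6 mOsm/kg
Osmolar gap = measured − calculated = 285 − 281.6 = 3.4 mOsm/kg

3.4 mOsm/kg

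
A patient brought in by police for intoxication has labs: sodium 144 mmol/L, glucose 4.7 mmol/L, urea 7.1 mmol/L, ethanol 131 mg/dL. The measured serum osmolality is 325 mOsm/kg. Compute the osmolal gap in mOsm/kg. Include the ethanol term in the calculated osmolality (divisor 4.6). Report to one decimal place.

-3.3 mOsm/kg

Calculated osmolality = 2·Na + glucose + urea + ethanol/4.6
= 2·144 + 4.7 + 7.1 + 131/4.6
= 288 + 4.70 + 7.10 + 28.48
= 328.28 mOsm/kg ≈ 328.3 mOsm/kg
Osmolar gap = measured − calculated = 325 − 328.3 = -3.3 mOsm/kg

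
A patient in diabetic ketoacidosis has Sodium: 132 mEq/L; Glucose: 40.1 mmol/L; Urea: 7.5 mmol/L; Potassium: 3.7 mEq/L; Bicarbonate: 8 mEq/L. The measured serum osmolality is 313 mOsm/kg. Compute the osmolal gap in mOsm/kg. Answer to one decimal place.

1.4 mOsm/kg

Calculated osmolality = 2·Na + glucose + urea
= 2·132 + 40.1 + 7.5
= 264 + 40.10 + 7.50
= 311.6 mOsm/kg ≈ 311.6 mOsm/kg
Osmolar gap = measured − calculated = 313 − 311.6 = 1.4 mOsm/kg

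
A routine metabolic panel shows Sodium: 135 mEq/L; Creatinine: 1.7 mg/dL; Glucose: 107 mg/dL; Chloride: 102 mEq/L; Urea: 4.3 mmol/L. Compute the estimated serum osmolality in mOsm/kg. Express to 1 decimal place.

Calculated osmolality = 2·Na + glucose/18 + urea
= 2·135 + 107/18 + 4.3
= 270 + 5.94 + 4.30
= 280.24 mOsm/kg

280.2 mOsm/kg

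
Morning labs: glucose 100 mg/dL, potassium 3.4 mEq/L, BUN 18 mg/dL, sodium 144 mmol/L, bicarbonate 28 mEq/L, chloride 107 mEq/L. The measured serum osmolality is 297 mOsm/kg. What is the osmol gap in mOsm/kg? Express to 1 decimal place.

Calculated osmolality = 2·Na + glucose/18 + BUN/2.8
= 2·144 + 100/18 + 18/2.8
= 288 + 5.56 + 6.43
= 299.99 mOsm/kg ≈ 300.0 mOsm/kg
Osmolar gap = measured − calculated = 297 − 300.0 = -3.0 mOsm/kg

-3.0 mOsm/kg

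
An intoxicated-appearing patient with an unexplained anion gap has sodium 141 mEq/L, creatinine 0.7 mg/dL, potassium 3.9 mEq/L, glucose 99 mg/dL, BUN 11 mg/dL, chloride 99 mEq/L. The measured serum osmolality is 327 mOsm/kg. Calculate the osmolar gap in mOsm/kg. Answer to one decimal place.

35.6 mOsm/kg

Calculated osmolality = 2·Na + glucose/18 + BUN/2.8
= 2·141 + 99/18 + 11/2.8
= 282 + 5.50 + 3.93
= 291.43 mOsm/kg ≈ 291.4 mOsm/kg
Osmolar gap = measured − calculated = 327 − 291.4 = 35.6 mOsm/kg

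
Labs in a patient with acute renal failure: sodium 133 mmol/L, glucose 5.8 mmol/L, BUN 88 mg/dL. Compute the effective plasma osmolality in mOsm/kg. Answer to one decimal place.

Effective osmolality excludes urea (freely permeant across cell membranes):
2·Na + glucose
= 2·133 + 5.8
= 266 + 5.8
= 271.8 mOsm/kg

271.8 mOsm/kg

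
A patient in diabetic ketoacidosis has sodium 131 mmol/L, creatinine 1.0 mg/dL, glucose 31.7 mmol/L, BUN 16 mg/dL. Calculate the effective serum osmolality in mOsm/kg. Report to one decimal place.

293.7 mOsm/kg

Effective osmolality excludes urea (freely permeant across cell membranes):
2·Na + glucose
= 2·131 + 31.7
= 262 + 31.7
= 293.7 mOsm/kg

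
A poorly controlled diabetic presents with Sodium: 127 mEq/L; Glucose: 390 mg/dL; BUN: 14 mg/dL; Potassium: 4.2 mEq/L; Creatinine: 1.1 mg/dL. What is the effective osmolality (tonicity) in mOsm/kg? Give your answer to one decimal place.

Effective osmolality excludes urea (freely permeant across cell membranes):
2·Na + glucose/18
= 2·127 + 390/18
= 254 + 21.67
= 275.67 mOsm/kg

275.7 mOsm/kg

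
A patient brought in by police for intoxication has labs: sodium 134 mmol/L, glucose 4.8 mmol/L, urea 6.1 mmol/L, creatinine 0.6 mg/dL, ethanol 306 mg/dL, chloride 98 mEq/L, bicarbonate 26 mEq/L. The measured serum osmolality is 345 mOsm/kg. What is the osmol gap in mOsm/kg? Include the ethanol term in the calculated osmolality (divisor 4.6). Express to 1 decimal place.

-0.4 mOsm/kg

Calculated osmolality = 2·Na + glucose + urea + ethanol/4.6
= 2·134 + 4.8 + 6.1 + 306/4.6
= 268 + 4.80 + 6.10 + 66.52
= 345.42 mOsm/kg ≈ 345.4 mOsm/kg
Osmolar gap = measured − calculated = 345 − 345.4 = -0.4 mOsm/kg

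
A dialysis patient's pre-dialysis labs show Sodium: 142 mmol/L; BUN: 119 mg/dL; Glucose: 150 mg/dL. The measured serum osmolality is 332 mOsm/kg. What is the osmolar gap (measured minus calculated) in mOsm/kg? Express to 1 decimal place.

-2.8 mOsm/kg

Calculated osmolality = 2·Na + glucose/18 + BUN/2.8
= 2·142 + 150/18 + 119/2.8
= 284 + 8.33 + 42.50
= 334.83 mOsm/kg ≈ 334.8 mOsm/kg
Osmolar gap = measured − calculated = 332 − 334.8 = -2.8 mOsm/kg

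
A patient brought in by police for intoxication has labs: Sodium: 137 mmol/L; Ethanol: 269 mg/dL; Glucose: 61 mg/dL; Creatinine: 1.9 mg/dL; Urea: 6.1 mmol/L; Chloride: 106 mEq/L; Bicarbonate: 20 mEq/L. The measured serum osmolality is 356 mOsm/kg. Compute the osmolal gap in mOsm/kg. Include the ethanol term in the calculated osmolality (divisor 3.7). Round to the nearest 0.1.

Calculated osmolality = 2·Na + glucose/18 + urea + ethanol/3.7
= 2·137 + 61/18 + 6.1 + 269/3.7
= 274 + 3.39 + 6.10 + 72.70
= 356.19 mOsm/kg ≈ 356.2 mOsm/kg
Osmolar gap = measured − calculated = 356 − 356.2 = -0.2 mOsm/kg

-0.2 mOsm/kg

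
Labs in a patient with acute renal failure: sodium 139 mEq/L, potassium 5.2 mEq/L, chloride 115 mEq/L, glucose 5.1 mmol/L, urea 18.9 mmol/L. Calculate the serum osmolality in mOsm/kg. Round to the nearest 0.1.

Calculated osmolality = 2·Na + glucose + urea
= 2·139 + 5.1 + 18.9
= 278 + 5.10 + 18.90
= 302 mOsm/kg

302.0 mOsm/kg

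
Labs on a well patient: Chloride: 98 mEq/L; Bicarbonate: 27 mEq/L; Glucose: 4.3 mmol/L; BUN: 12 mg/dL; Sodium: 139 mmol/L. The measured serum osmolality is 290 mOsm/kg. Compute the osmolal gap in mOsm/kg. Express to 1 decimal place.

Calculated osmolality = 2·Na + glucose + BUN/2.8
= 2·139 + 4.3 + 12/2.8
= 278 + 4.30 + 4.29
= 286.59 mOsm/kg ≈ 286.6 mOsm/kg
Osmolar gap = measured − calculated = 290 − 286.6 = 3.4 mOsm/kg

3.4 mOsm/kg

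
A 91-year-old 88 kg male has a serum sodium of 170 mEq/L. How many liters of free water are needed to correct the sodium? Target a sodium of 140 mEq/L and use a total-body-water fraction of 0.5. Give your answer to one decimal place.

9.4 L

TBW = 0.5 · 88 = 44 L
Free water deficit = TBW · (Na/140 − 1)
= 44 · (170/140 − 1)
= 44 · 0.2143
= 9.43 L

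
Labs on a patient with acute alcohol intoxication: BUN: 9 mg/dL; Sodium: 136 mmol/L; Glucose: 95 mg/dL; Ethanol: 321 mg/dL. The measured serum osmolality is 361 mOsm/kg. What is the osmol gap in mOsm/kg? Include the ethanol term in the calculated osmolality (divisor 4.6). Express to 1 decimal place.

Calculated osmolality = 2·Na + glucose/18 + BUN/2.8 + ethanol/4.6
= 2·136 + 95/18 + 9/2.8 + 321/4.6
= 272 + 5.28 + 3.21 + 69.78
= 350.27 mOsm/kg ≈ 350.3 mOsm/kg
Osmolar gap = measured − calculated = 361 − 350.3 = 10.7 mOsm/kg

10.7 mOsm/kg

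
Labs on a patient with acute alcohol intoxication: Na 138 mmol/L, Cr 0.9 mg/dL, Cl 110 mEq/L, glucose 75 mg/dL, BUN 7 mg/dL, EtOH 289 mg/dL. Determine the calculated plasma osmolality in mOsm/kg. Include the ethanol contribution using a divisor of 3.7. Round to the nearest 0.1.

Calculated osmolality = 2·Na + glucose/18 + BUN/2.8 + ethanol/3.7
= 2·138 + 75/18 + 7/2.8 + 289/3.7
= 276 + 4.17 + 2.50 + 78.11
= 360.78 mOsm/kg

360.8 mOsm/kg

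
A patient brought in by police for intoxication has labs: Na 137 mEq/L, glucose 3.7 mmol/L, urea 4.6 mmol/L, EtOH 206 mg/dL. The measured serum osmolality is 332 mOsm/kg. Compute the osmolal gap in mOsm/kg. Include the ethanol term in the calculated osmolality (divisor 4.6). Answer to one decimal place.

4.9 mOsm/kg

Calculated osmolality = 2·Na + glucose + urea + ethanol/4.6
= 2·137 + 3.7 + 4.6 + 206/4.6
= 274 + 3.70 + 4.60 + 44.78
= 327.08 mOsm/kg ≈ 327.1 mOsm/kg
Osmolar gap = measured − calculated = 332 − 327.1 = 4.9 mOsm/kg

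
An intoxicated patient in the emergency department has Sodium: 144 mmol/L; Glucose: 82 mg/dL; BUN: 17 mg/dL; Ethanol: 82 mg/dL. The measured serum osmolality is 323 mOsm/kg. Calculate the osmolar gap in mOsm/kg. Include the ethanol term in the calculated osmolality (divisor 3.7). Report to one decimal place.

2.2 mOsm/kg

Calculated osmolality = 2·Na + glucose/18 + BUN/2.8 + ethanol/3.7
= 2·144 + 82/18 + 17/2.8 + 82/3.7
= 288 + 4.56 + 6.07 + 22.16
= 320.79 mOsm/kg ≈ 320.8 mOsm/kg
Osmolar gap = measured − calculated = 323 − 320.8 = 2.2 mOsm/kg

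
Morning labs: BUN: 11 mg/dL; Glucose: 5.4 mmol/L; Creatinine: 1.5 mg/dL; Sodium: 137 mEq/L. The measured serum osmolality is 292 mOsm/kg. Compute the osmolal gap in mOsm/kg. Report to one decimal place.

Calculated osmolality = 2·Na + glucose + BUN/2.8
= 2·137 + 5.4 + 11/2.8
= 274 + 5.40 + 3.93
= 283.33 mOsm/kg ≈ 283.3 mOsm/kg
Osmolar gap = measured − calculated = 292 − 283.3 = 8.7 mOsm/kg

8.7 mOsm/kg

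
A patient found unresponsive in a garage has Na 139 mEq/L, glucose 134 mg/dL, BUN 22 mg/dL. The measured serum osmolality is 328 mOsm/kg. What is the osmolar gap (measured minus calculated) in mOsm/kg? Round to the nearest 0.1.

34.7 mOsm/kg

Calculated osmolality = 2·Na + glucose/18 + BUN/2.8
= 2·139 + 134/18 + 22/2.8
= 278 + 7.44 + 7.86
= 293.3 mOsm/kg ≈ 293.3 mOsm/kg
Osmolar gap = measured − calculated = 328 − 293.3 = 34.7 mOsm/kg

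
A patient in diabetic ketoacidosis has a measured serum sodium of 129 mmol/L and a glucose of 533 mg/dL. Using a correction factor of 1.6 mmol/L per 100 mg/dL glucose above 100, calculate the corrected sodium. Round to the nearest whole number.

136 mmol/L

Corrected Na = measured Na + 1.6 · (glucose − 100)/100
= 129 + 1.6 · (533 − 100)/100
= 129 + 6.9
= 135.9 mmol/L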